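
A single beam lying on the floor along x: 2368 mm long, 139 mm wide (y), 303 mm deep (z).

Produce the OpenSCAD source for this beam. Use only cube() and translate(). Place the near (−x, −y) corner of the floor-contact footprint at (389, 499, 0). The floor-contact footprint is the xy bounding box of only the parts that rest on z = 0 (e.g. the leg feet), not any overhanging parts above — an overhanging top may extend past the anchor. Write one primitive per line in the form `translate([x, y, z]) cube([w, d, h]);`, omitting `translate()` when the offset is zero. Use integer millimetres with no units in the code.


translate([389, 499, 0]) cube([2368, 139, 303]);


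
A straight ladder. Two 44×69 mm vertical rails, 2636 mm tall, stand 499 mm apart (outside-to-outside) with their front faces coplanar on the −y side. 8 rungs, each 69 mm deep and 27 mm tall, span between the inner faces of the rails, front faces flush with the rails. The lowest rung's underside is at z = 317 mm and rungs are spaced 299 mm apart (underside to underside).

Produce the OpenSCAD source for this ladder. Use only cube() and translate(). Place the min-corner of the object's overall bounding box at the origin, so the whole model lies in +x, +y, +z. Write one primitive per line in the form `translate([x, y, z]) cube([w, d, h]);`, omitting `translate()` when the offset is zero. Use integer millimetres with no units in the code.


cube([44, 69, 2636]);
translate([455, 0, 0]) cube([44, 69, 2636]);
translate([44, 0, 317]) cube([411, 69, 27]);
translate([44, 0, 616]) cube([411, 69, 27]);
translate([44, 0, 915]) cube([411, 69, 27]);
translate([44, 0, 1214]) cube([411, 69, 27]);
translate([44, 0, 1513]) cube([411, 69, 27]);
translate([44, 0, 1812]) cube([411, 69, 27]);
translate([44, 0, 2111]) cube([411, 69, 27]);
translate([44, 0, 2410]) cube([411, 69, 27]);


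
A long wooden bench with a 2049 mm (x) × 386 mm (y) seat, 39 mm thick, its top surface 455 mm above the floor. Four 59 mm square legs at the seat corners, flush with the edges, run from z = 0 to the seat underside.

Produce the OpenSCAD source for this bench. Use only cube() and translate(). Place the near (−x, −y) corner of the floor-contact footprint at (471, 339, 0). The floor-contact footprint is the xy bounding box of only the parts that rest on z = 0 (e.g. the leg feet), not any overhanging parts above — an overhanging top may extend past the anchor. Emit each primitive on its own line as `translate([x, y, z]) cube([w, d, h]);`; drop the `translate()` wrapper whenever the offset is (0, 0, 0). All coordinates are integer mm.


translate([471, 339, 416]) cube([2049, 386, 39]);
translate([471, 339, 0]) cube([59, 59, 416]);
translate([471, 666, 0]) cube([59, 59, 416]);
translate([2461, 339, 0]) cube([59, 59, 416]);
translate([2461, 666, 0]) cube([59, 59, 416]);


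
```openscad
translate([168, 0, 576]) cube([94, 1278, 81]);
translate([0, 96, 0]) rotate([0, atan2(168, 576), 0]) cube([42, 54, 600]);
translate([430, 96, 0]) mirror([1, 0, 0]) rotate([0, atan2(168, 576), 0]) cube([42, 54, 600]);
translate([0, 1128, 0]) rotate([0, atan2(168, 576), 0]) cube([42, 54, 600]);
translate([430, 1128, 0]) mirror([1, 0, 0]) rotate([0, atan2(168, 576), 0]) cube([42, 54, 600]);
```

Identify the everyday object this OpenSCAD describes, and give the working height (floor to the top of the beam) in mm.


A sawhorse. The overall height is 657 mm.

A beam across two mirrored pairs of raked legs — a sawhorse. The beam's underside is at z = 576 (matching the legs' vertical rise in atan2(168, 576)) and the beam is 81 mm tall, so its top is at 576 + 81 = 657 mm. The raked legs top out at the beam's underside, so that is the highest point.


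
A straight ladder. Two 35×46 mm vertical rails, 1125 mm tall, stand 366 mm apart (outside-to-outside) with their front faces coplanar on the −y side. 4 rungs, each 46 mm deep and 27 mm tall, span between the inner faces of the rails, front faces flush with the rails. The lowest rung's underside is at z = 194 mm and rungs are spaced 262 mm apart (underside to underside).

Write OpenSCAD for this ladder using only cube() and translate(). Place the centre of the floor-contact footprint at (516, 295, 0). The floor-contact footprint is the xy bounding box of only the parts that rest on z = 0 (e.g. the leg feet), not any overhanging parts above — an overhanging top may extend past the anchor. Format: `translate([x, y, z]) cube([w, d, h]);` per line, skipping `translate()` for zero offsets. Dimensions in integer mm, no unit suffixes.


translate([333, 272, 0]) cube([35, 46, 1125]);
translate([664, 272, 0]) cube([35, 46, 1125]);
translate([368, 272, 194]) cube([296, 46, 27]);
translate([368, 272, 456]) cube([296, 46, 27]);
translate([368, 272, 718]) cube([296, 46, 27]);
translate([368, 272, 980]) cube([296, 46, 27]);


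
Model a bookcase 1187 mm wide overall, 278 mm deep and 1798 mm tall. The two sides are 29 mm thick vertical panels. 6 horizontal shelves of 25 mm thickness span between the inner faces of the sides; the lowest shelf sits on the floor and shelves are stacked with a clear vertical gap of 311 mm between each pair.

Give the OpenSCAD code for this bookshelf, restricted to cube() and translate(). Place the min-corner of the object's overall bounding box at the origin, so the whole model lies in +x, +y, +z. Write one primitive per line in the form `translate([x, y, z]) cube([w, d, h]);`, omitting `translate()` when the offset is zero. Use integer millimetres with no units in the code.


cube([29, 278, 1798]);
translate([1158, 0, 0]) cube([29, 278, 1798]);
translate([29, 0, 0]) cube([1129, 278, 25]);
translate([29, 0, 336]) cube([1129, 278, 25]);
translate([29, 0, 672]) cube([1129, 278, 25]);
translate([29, 0, 1008]) cube([1129, 278, 25]);
translate([29, 0, 1344]) cube([1129, 278, 25]);
translate([29, 0, 1680]) cube([1129, 278, 25]);


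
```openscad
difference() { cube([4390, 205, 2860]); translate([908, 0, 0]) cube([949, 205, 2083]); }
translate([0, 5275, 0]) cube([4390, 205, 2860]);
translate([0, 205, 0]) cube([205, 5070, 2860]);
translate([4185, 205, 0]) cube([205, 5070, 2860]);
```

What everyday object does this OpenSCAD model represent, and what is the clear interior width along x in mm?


A single room. The interior width is 3980 mm.

Four walls enclosing a rectangle with a door in the front wall — a room. Outside width 4390 minus two 205 mm walls gives 3980 mm.


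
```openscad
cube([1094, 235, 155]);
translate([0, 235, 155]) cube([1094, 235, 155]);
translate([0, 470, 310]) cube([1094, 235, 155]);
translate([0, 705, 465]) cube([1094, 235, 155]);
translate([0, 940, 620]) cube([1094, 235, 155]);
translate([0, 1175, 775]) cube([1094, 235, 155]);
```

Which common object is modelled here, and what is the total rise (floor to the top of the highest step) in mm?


A staircase. The total rise is 930 mm.

6 identical blocks, each offset up and back from the previous — a staircase. Each step is 155 mm tall and there are 6 of them, so the total rise is 6 × 155 = 930 mm.


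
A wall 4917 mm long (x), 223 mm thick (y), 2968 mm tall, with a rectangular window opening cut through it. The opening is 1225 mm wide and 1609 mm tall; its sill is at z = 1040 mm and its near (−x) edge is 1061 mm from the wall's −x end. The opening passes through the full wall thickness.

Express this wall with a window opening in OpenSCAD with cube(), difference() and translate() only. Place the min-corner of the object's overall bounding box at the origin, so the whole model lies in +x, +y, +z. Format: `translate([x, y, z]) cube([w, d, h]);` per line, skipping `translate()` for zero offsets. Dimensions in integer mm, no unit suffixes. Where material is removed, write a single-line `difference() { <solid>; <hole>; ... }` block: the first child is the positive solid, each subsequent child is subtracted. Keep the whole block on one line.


difference() { cube([4917, 223, 2968]); translate([1061, 0, 1040]) cube([1225, 223, 1609]); }


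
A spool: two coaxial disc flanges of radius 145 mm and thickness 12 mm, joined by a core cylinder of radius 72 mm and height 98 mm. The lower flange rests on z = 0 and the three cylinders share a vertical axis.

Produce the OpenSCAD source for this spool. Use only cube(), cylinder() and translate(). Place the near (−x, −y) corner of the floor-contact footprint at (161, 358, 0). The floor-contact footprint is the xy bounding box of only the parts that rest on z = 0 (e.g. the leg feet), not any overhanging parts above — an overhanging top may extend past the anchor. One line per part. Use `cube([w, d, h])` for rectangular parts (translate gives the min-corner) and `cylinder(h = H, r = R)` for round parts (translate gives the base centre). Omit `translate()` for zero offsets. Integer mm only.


translate([306, 503, 0]) cylinder(h = 12, r = 145);
translate([306, 503, 12]) cylinder(h = 98, r = 72);
translate([306, 503, 110]) cylinder(h = 12, r = 145);


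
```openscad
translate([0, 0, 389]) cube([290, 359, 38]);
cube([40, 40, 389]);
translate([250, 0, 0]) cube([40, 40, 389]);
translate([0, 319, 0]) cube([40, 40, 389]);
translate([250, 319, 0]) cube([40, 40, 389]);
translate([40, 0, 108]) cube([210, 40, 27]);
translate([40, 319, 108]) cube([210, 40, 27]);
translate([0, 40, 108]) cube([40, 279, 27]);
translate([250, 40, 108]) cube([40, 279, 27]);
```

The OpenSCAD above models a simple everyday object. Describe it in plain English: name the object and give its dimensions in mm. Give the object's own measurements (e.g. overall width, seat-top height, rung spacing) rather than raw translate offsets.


A four-legged stool. The seat is a 290×359×38 mm slab whose top surface is at z = 427 mm; four square legs, each 40×40 mm in cross-section, run from the floor (z = 0) to the underside of the seat, each flush with a corner of the seat. Four stretchers, 40 mm wide and 27 mm tall, connect adjacent legs with their undersides at z = 108 mm, each running between the inner faces of the legs it joins and aligned with the legs' outer faces on the other axis.


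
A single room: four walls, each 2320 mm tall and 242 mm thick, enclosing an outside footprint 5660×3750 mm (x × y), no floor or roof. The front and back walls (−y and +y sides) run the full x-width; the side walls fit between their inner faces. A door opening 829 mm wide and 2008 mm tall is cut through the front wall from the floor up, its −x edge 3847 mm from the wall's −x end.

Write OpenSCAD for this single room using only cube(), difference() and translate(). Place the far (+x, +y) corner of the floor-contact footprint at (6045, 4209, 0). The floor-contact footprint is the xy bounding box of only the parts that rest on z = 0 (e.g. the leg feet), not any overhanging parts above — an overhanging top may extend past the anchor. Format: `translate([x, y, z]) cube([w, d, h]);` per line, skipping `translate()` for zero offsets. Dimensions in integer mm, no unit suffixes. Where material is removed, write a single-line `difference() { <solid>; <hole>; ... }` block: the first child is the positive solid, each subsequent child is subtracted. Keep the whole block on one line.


difference() { translate([385, 459, 0]) cube([5660, 242, 2320]); translate([4232, 459, 0]) cube([829, 242, 2008]); }
translate([385, 3967, 0]) cube([5660, 242, 2320]);
translate([385, 701, 0]) cube([242, 3266, 2320]);
translate([5803, 701, 0]) cube([242, 3266, 2320]);


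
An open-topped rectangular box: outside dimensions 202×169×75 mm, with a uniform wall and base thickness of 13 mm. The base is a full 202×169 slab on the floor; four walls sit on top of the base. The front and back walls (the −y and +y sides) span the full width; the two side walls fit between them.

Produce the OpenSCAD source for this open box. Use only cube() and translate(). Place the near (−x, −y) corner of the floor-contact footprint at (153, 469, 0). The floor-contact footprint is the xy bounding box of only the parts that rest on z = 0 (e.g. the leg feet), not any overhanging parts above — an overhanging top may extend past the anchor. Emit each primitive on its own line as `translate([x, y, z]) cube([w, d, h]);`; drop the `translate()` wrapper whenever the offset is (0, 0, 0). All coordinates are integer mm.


translate([153, 469, 0]) cube([202, 169, 13]);
translate([153, 469, 13]) cube([202, 13, 62]);
translate([153, 625, 13]) cube([202, 13, 62]);
translate([153, 482, 13]) cube([13, 143, 62]);
translate([342, 482, 13]) cube([13, 143, 62]);


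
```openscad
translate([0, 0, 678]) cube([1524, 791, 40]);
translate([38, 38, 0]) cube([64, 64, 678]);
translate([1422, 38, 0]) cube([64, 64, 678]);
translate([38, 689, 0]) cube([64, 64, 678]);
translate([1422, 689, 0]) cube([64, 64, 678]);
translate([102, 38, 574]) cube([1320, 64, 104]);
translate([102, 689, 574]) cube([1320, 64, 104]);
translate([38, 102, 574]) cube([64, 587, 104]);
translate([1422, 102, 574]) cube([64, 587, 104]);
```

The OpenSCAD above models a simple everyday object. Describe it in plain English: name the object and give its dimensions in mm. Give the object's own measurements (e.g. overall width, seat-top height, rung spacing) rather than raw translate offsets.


A table: top 1524 mm (x) × 791 mm (y), 40 mm thick, upper face at z = 718 mm, on four 64×64 mm square legs, each inset 38 mm from the nearest pair of top edges from z = 0 to the bottom of the top. Four apron rails, 64 mm thick and 104 mm tall, run between adjacent legs with their top edges flush with the underside of the top and their outer faces flush with the legs' outer faces.


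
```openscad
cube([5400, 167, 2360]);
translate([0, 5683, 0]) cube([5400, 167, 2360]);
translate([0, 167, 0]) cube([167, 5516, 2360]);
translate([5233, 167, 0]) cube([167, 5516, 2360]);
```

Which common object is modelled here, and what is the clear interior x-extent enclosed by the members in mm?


A house (or room) frame. The interior width is 5066 mm.

Four 2360 mm walls enclosing a rectangle with no floor or roof — a room or house frame. Outside width is 5400 mm and wall thickness is 167 mm, so the interior width is 5400 − 2 × 167 = 5066 mm.


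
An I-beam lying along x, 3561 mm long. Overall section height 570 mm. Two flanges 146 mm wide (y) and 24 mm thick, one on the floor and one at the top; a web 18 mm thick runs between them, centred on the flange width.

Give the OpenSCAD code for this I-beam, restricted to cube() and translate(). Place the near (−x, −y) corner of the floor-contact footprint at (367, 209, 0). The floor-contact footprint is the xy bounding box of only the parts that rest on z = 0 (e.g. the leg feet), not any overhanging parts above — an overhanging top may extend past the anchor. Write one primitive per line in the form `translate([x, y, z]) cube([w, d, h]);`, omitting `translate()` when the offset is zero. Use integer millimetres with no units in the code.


translate([367, 209, 0]) cube([3561, 146, 24]);
translate([367, 273, 24]) cube([3561, 18, 522]);
translate([367, 209, 546]) cube([3561, 146, 24]);


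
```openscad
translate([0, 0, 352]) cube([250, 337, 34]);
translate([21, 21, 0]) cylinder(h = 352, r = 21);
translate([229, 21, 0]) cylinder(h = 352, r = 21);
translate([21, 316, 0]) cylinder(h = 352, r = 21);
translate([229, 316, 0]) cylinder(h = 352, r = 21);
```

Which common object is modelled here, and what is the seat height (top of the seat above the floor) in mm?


A stool. The seat height is 386 mm.

A 250×337×34 slab at z = 352 on four corner cylinders — a stool. The seat top is 352 + 34 = 386 mm.


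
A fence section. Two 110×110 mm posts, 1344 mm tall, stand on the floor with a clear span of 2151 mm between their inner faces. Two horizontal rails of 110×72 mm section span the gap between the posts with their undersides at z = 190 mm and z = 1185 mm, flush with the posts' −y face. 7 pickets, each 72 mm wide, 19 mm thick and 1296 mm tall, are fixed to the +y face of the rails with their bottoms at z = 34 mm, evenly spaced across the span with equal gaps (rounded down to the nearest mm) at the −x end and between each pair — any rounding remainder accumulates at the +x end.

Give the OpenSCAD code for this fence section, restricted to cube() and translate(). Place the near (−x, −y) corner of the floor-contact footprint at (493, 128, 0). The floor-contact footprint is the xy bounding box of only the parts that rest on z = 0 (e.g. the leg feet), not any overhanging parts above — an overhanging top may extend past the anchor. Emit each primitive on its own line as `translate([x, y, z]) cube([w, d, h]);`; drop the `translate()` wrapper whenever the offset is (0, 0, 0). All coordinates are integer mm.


translate([493, 128, 0]) cube([110, 110, 1344]);
translate([2754, 128, 0]) cube([110, 110, 1344]);
translate([603, 128, 190]) cube([2151, 110, 72]);
translate([603, 128, 1185]) cube([2151, 110, 72]);
translate([808, 238, 34]) cube([72, 19, 1296]);
translate([1085, 238, 34]) cube([72, 19, 1296]);
translate([1362, 238, 34]) cube([72, 19, 1296]);
translate([1639, 238, 34]) cube([72, 19, 1296]);
translate([1916, 238, 34]) cube([72, 19, 1296]);
translate([2193, 238, 34]) cube([72, 19, 1296]);
translate([2470, 238, 34]) cube([72, 19, 1296]);


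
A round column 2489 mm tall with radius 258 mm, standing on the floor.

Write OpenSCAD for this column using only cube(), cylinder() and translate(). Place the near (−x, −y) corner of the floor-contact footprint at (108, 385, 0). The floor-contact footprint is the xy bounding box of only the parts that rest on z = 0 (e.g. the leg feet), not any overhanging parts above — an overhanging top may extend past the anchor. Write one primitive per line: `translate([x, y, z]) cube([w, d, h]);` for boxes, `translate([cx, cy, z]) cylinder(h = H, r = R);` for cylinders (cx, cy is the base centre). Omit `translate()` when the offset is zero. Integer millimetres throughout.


translate([366, 643, 0]) cylinder(h = 2489, r = 258);


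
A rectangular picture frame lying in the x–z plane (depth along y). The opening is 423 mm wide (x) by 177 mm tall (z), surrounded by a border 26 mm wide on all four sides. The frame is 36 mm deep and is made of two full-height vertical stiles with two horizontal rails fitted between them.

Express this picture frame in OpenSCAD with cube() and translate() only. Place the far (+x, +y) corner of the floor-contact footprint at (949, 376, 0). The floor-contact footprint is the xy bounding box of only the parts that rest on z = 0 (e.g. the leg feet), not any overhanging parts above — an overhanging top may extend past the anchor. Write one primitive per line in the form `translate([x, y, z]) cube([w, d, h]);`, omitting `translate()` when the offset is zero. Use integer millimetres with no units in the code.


translate([474, 340, 0]) cube([26, 36, 229]);
translate([923, 340, 0]) cube([26, 36, 229]);
translate([500, 340, 0]) cube([423, 36, 26]);
translate([500, 340, 203]) cube([423, 36, 26]);


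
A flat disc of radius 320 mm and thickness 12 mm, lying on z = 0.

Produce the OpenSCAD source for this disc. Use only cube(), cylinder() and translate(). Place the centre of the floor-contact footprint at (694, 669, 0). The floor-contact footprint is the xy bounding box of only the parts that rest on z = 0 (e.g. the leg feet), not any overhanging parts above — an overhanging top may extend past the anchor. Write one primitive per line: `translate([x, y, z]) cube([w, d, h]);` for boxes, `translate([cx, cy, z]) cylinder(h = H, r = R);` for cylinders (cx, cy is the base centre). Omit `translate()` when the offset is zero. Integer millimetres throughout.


translate([694, 669, 0]) cylinder(h = 12, r = 320);


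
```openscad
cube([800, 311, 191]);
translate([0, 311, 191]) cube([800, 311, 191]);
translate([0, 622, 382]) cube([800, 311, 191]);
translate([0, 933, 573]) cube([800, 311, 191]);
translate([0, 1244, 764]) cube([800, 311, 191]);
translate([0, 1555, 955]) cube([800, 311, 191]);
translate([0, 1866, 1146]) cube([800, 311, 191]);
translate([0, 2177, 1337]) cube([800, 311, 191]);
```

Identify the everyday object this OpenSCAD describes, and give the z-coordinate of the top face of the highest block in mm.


A staircase. The total rise is 1528 mm.

8 identical blocks, each offset up and back from the previous — a staircase. Each step is 191 mm tall and there are 8 of them, so the total rise is 8 × 191 = 1528 mm.


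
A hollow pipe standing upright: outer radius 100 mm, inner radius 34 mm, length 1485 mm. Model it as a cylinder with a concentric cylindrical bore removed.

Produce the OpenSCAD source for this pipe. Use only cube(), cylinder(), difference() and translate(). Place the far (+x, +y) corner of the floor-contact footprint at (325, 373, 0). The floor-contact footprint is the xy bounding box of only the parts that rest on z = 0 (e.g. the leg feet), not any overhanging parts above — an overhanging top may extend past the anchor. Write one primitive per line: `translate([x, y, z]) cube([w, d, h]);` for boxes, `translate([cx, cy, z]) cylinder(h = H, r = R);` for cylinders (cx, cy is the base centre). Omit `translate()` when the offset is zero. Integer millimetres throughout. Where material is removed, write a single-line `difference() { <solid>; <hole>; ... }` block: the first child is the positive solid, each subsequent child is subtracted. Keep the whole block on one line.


difference() { translate([225, 273, 0]) cylinder(h = 1485, r = 100); translate([225, 273, 0]) cylinder(h = 1485, r = 34); }


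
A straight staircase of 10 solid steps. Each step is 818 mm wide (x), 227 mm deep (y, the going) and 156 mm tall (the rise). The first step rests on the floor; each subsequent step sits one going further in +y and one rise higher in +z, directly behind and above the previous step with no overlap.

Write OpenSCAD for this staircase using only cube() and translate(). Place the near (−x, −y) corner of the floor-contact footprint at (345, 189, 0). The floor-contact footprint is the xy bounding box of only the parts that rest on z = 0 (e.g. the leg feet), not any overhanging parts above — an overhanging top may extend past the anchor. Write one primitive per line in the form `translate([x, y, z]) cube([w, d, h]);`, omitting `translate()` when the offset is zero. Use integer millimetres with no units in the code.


translate([345, 189, 0]) cube([818, 227, 156]);
translate([345, 416, 156]) cube([818, 227, 156]);
translate([345, 643, 312]) cube([818, 227, 156]);
translate([345, 870, 468]) cube([818, 227, 156]);
translate([345, 1097, 624]) cube([818, 227, 156]);
translate([345, 1324, 780]) cube([818, 227, 156]);
translate([345, 1551, 936]) cube([818, 227, 156]);
translate([345, 1778, 1092]) cube([818, 227, 156]);
translate([345, 2005, 1248]) cube([818, 227, 156]);
translate([345, 2232, 1404]) cube([818, 227, 156]);


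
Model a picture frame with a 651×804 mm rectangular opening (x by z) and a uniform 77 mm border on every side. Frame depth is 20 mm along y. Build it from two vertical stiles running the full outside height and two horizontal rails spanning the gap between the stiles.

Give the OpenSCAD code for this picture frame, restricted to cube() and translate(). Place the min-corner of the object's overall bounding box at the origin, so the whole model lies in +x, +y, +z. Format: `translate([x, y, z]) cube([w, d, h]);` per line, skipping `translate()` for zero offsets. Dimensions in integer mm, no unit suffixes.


cube([77, 20, 958]);
translate([728, 0, 0]) cube([77, 20, 958]);
translate([77, 0, 0]) cube([651, 20, 77]);
translate([77, 0, 881]) cube([651, 20, 77]);


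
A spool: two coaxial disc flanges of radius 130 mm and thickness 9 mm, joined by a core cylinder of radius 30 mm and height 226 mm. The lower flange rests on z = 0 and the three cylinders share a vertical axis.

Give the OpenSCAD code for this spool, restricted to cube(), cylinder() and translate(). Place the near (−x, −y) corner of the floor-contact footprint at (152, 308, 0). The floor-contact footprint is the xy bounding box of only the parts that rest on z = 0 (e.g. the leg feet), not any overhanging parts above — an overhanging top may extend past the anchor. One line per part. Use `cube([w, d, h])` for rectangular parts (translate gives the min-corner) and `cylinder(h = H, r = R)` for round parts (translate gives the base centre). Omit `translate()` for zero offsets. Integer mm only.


translate([282, 438, 0]) cylinder(h = 9, r = 130);
translate([282, 438, 9]) cylinder(h = 226, r = 30);
translate([282, 438, 235]) cylinder(h = 9, r = 130);


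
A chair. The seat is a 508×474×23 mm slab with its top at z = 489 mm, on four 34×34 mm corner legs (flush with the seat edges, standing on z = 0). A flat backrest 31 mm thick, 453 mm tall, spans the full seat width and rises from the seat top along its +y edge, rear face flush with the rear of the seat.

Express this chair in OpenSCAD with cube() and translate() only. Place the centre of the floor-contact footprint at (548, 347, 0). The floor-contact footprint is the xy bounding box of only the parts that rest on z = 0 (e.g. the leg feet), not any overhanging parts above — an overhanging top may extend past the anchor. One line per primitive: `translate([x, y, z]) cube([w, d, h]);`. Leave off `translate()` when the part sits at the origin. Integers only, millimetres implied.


translate([294, 110, 466]) cube([508, 474, 23]);
translate([294, 110, 0]) cube([34, 34, 466]);
translate([768, 110, 0]) cube([34, 34, 466]);
translate([294, 550, 0]) cube([34, 34, 466]);
translate([768, 550, 0]) cube([34, 34, 466]);
translate([294, 553, 489]) cube([508, 31, 453]);


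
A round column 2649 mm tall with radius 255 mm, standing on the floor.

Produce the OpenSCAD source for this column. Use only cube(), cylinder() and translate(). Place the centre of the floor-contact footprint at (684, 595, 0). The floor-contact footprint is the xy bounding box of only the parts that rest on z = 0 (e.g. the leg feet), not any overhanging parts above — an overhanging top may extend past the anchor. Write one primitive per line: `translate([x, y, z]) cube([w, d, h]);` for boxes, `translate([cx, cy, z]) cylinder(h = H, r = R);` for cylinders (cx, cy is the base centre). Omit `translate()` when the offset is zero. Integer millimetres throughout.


translate([684, 595, 0]) cylinder(h = 2649, r = 255);


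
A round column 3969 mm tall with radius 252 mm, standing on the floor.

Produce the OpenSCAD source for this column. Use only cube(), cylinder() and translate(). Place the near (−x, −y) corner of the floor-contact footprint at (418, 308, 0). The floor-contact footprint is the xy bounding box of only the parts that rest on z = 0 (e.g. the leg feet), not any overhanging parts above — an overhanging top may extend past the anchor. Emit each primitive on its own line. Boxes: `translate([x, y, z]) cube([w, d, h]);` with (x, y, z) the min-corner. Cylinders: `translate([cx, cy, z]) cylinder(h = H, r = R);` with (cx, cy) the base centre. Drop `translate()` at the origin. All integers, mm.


translate([670, 560, 0]) cylinder(h = 3969, r = 252);


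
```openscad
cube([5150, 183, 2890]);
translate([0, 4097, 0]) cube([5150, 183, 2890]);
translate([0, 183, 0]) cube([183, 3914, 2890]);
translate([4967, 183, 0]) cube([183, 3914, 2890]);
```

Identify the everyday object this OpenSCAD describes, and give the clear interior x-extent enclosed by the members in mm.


A house (or room) frame. The interior width is 4784 mm.

Four 2890 mm walls enclosing a rectangle with no floor or roof — a room or house frame. Outside width is 5150 mm and wall thickness is 183 mm, so the interior width is 5150 − 2 × 183 = 4784 mm.


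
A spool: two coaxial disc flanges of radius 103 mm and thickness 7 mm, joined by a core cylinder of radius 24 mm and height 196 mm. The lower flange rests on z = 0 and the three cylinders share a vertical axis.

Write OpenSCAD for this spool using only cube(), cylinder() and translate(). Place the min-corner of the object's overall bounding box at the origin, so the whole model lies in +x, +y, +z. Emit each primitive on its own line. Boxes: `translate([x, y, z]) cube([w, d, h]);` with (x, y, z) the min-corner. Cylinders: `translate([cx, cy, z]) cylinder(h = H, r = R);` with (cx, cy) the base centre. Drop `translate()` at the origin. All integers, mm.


translate([103, 103, 0]) cylinder(h = 7, r = 103);
translate([103, 103, 7]) cylinder(h = 196, r = 24);
translate([103, 103, 203]) cylinder(h = 7, r = 103);


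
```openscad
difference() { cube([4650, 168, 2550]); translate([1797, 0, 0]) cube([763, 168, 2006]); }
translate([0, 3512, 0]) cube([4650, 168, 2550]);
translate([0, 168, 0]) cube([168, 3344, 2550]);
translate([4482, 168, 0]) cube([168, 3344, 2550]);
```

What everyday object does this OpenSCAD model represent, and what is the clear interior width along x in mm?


A single room. The interior width is 4314 mm.

Four walls enclosing a rectangle with a door in the front wall — a room. Outside width 4650 minus two 168 mm walls gives 4314 mm.


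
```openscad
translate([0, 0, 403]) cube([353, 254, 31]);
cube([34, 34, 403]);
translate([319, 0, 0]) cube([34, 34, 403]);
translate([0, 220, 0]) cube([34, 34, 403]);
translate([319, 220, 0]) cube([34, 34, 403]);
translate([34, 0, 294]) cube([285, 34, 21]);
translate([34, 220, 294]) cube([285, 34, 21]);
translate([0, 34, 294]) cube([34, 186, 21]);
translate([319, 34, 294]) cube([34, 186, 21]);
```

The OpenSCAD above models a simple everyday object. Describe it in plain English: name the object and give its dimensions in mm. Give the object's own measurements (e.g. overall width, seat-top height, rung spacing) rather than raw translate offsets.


A four-legged stool. The seat is a 353×254×31 mm slab whose top surface is at z = 434 mm; four square legs, each 34×34 mm in cross-section, run from the floor (z = 0) to the underside of the seat, each flush with a corner of the seat. Four stretchers, 34 mm wide and 21 mm tall, connect adjacent legs with their undersides at z = 294 mm, each running between the inner faces of the legs it joins and aligned with the legs' outer faces on the other axis.


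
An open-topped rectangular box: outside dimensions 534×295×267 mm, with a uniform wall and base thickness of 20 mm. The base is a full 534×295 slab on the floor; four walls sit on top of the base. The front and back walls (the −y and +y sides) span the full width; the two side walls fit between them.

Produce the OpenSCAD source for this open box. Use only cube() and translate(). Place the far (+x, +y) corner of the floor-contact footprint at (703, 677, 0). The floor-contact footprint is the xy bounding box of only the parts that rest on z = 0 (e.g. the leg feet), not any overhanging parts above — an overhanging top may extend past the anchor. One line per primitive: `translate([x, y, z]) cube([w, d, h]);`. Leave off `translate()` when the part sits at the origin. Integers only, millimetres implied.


translate([169, 382, 0]) cube([534, 295, 20]);
translate([169, 382, 20]) cube([534, 20, 247]);
translate([169, 657, 20]) cube([534, 20, 247]);
translate([169, 402, 20]) cube([20, 255, 247]);
translate([683, 402, 20]) cube([20, 255, 247]);


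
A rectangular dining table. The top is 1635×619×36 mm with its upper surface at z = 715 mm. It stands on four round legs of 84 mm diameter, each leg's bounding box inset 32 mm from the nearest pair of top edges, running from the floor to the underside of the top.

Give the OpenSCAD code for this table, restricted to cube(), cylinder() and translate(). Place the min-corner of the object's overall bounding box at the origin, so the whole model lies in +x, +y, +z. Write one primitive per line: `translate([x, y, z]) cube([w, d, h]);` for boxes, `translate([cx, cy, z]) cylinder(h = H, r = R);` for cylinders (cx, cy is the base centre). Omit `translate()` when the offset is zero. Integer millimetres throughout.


translate([0, 0, 679]) cube([1635, 619, 36]);
translate([74, 74, 0]) cylinder(h = 679, r = 42);
translate([1561, 74, 0]) cylinder(h = 679, r = 42);
translate([74, 545, 0]) cylinder(h = 679, r = 42);
translate([1561, 545, 0]) cylinder(h = 679, r = 42);


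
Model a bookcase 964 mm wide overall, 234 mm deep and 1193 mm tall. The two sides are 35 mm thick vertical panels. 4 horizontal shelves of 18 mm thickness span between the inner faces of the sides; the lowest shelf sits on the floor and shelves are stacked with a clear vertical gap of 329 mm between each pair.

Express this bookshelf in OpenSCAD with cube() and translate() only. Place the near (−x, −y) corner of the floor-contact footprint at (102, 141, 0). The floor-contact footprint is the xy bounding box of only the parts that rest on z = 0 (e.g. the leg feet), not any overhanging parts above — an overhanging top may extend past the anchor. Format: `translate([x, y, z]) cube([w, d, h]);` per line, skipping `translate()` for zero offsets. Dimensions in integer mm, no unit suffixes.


translate([102, 141, 0]) cube([35, 234, 1193]);
translate([1031, 141, 0]) cube([35, 234, 1193]);
translate([137, 141, 0]) cube([894, 234, 18]);
translate([137, 141, 347]) cube([894, 234, 18]);
translate([137, 141, 694]) cube([894, 234, 18]);
translate([137, 141, 1041]) cube([894, 234, 18]);


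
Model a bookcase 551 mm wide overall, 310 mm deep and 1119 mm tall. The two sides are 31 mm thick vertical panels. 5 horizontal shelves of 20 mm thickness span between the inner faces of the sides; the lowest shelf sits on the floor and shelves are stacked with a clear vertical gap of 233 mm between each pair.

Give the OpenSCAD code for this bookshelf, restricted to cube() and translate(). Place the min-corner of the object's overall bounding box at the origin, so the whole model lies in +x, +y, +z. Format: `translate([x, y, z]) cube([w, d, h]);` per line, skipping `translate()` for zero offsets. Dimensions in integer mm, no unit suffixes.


cube([31, 310, 1119]);
translate([520, 0, 0]) cube([31, 310, 1119]);
translate([31, 0, 0]) cube([489, 310, 20]);
translate([31, 0, 253]) cube([489, 310, 20]);
translate([31, 0, 506]) cube([489, 310, 20]);
translate([31, 0, 759]) cube([489, 310, 20]);
translate([31, 0, 1012]) cube([489, 310, 20]);


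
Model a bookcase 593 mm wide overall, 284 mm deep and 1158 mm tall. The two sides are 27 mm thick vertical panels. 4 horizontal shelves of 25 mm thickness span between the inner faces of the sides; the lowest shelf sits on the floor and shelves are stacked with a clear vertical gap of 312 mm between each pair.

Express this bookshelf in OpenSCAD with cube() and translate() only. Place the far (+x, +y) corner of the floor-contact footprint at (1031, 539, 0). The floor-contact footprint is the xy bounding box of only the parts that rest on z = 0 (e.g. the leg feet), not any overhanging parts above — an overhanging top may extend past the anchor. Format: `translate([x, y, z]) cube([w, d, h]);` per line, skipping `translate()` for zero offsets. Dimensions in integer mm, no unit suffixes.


translate([438, 255, 0]) cube([27, 284, 1158]);
translate([1004, 255, 0]) cube([27, 284, 1158]);
translate([465, 255, 0]) cube([539, 284, 25]);
translate([465, 255, 337]) cube([539, 284, 25]);
translate([465, 255, 674]) cube([539, 284, 25]);
translate([465, 255, 1011]) cube([539, 284, 25]);


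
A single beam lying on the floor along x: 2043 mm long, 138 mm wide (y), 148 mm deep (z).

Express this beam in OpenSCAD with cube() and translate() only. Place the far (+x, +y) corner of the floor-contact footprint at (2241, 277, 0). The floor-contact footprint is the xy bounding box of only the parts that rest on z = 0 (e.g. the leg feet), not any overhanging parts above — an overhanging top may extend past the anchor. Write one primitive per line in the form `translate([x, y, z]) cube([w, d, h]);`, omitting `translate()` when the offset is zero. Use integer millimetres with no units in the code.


translate([198, 139, 0]) cube([2043, 138, 148]);


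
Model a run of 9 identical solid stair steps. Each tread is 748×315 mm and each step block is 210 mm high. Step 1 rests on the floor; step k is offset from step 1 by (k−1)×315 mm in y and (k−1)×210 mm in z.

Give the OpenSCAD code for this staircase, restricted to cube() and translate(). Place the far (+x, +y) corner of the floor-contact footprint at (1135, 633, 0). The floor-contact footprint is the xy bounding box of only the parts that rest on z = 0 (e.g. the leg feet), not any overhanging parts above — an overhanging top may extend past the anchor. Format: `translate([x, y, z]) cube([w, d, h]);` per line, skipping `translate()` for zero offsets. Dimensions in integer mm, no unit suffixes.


translate([387, 318, 0]) cube([748, 315, 210]);
translate([387, 633, 210]) cube([748, 315, 210]);
translate([387, 948, 420]) cube([748, 315, 210]);
translate([387, 1263, 630]) cube([748, 315, 210]);
translate([387, 1578, 840]) cube([748, 315, 210]);
translate([387, 1893, 1050]) cube([748, 315, 210]);
translate([387, 2208, 1260]) cube([748, 315, 210]);
translate([387, 2523, 1470]) cube([748, 315, 210]);
translate([387, 2838, 1680]) cube([748, 315, 210]);


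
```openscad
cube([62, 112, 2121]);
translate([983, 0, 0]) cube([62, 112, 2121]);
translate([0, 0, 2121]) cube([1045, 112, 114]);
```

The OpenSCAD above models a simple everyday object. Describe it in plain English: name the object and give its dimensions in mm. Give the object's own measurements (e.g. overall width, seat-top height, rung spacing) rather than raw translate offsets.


A door frame. The clear opening is 921 mm wide and 2121 mm high. Two 62 mm wide jambs, 112 mm deep, stand either side of the opening from the floor to the top of the opening. A 114 mm thick head sits across the top of both jambs, spanning the full outside width of the frame.


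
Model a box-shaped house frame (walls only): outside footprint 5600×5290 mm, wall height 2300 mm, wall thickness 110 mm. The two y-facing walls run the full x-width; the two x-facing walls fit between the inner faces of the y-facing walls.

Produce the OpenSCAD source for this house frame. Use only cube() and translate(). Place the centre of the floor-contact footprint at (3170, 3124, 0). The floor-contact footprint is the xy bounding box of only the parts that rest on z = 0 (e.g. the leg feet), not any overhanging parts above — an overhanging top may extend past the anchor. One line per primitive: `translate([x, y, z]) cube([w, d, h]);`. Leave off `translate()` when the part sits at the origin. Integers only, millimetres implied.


translate([370, 479, 0]) cube([5600, 110, 2300]);
translate([370, 5659, 0]) cube([5600, 110, 2300]);
translate([370, 589, 0]) cube([110, 5070, 2300]);
translate([5860, 589, 0]) cube([110, 5070, 2300]);


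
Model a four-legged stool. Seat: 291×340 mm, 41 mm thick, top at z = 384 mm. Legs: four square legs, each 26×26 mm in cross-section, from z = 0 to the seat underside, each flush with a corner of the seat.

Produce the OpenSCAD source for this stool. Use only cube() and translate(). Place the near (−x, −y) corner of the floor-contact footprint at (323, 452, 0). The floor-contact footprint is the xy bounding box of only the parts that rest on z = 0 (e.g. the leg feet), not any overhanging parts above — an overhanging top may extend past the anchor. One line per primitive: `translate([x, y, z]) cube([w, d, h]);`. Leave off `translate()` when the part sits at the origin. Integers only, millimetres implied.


translate([323, 452, 343]) cube([291, 340, 41]);
translate([323, 452, 0]) cube([26, 26, 343]);
translate([588, 452, 0]) cube([26, 26, 343]);
translate([323, 766, 0]) cube([26, 26, 343]);
translate([588, 766, 0]) cube([26, 26, 343]);


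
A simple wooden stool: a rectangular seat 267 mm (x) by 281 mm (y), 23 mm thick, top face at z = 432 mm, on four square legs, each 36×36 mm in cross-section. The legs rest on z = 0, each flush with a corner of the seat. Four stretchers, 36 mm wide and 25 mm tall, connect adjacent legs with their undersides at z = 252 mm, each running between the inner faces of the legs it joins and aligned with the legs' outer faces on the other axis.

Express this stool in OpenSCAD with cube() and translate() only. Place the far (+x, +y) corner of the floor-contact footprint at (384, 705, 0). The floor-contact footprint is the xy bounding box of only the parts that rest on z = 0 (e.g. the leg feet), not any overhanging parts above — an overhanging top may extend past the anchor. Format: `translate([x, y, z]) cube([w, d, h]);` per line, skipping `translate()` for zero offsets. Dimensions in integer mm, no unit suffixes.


translate([117, 424, 409]) cube([267, 281, 23]);
translate([117, 424, 0]) cube([36, 36, 409]);
translate([348, 424, 0]) cube([36, 36, 409]);
translate([117, 669, 0]) cube([36, 36, 409]);
translate([348, 669, 0]) cube([36, 36, 409]);
translate([153, 424, 252]) cube([195, 36, 25]);
translate([153, 669, 252]) cube([195, 36, 25]);
translate([117, 460, 252]) cube([36, 209, 25]);
translate([348, 460, 252]) cube([36, 209, 25]);
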